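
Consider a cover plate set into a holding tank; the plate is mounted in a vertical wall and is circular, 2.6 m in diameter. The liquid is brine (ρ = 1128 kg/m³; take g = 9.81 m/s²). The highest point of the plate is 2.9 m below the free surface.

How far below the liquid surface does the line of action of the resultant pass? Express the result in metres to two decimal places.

γ = ρg = 1128 × 9.81 / 1000 = 11.06568 kN/m³.
The centroid is at the centre, 1.3 m below the top of the plate, so the centroid depth is h_c = 2.9 + 1.3 = 4.2 m.
A = π(1.3)² = 5.30929 m².
Resultant F = γ·h_c·A = 11.06568 × 4.2 × 5.30929 = 246.754 kN.
I_c = πr⁴/4 = π × 1.3⁴/4 = 2.24318 m⁴.
Centre of pressure: y_p = y_c + I_c/(y_c·A) = 4.2 + 2.24318/(4.2 × 5.30929) = 4.2 + 0.100595 = 4.3006 m along the plane.

h_p = 4.30 m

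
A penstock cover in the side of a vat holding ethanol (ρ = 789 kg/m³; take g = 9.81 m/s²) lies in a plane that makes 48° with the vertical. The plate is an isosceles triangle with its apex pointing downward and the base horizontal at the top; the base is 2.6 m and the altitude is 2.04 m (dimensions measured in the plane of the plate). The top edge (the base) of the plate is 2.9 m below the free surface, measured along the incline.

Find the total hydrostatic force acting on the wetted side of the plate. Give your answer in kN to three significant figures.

F ≈ 49.2 kN

γ = ρg = 789 × 9.81 / 1000 = 7.74009 kN/m³.
The plate makes 48° with the vertical, i.e. θ = 90° − 48° = 42° to the horizontal. Measuring y along the incline from the free-surface line, vertical depth h = y·sinθ with sinθ = 0.669131.
With the apex down, the centroid sits h/3 = 2.04/3 = 0.68 m below the base (the top edge), so y_c = 2.9 + 0.68 = 3.58 m and h_c = 3.58 × 0.669131 = 2.39549 m.
A = ½ × 2.6 × 2.04 = 2.652 m².
Resultant F = γ·h_c·A = 7.74009 × 2.39549 × 2.652 = 49.1715 kN.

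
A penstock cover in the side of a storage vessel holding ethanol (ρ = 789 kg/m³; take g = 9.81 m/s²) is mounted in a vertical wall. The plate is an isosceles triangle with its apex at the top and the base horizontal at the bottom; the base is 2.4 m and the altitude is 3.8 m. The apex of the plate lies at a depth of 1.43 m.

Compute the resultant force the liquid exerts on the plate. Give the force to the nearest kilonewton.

γ = ρg = 789 × 9.81 / 1000 = 7.74009 kN/m³.
With the apex up, the centroid sits 2h/3 = 2 × 3.8/3 = 2.53333 m below the apex, so the centroid depth is h_c = 1.43 + 2.53333 = 3.96333 m.
A = ½ × 2.4 × 3.8 = 4.56 m².
Resultant F = γ·h_c·A = 7.74009 × 3.96333 × 4.56 = 139.885 kN.

F ≈ 140 kN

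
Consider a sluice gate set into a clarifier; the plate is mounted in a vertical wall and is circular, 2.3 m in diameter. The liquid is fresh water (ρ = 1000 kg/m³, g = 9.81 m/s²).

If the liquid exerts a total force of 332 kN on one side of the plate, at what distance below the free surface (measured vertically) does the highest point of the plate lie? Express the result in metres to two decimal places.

d_top ≈ 7.00 m

γ = ρg = 1000 × 9.81 = 9810 N/m³ = 9.81 kN/m³.
A = π(1.15)² = 4.15476 m².
From F = γ·h_c·A, the centroid depth is h_c = 332/(9.81 × 4.15476) = 8.1456 m.
The centroid is at the centre, 1.15 m below the top of the plate, so the highest point sits at h_top = 8.1456 − 1.15 = 6.9956 m below the surface.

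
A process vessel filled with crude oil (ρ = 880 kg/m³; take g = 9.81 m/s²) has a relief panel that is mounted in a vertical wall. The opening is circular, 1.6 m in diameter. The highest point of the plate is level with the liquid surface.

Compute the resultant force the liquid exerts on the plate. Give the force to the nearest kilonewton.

F ≈ 14 kN

γ = ρg = 880 × 9.81 / 1000 = 8.6328 kN/m³.
The centroid is at the centre, 0.8 m below the top of the plate, so the centroid depth is h_c = 0.8 m.
A = π(0.8)² = 2.01062 m².
Resultant F = γ·h_c·A = 8.6328 × 0.8 × 2.01062 = 13.8858 kN.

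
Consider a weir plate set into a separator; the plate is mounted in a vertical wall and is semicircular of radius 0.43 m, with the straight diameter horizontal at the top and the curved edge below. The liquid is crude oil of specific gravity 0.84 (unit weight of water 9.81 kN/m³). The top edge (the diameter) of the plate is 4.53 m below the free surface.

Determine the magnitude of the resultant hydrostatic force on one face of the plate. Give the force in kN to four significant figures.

F ≈ 11.28 kN

γ = 0.84 × 9.81 = 8.2404 kN/m³.
The centroid of a semicircle lies 4r/(3π) = 0.182498 m from the diameter, here below the top edge, so the centroid depth is h_c = 4.53 + 0.182498 = 4.7125 m.
A = πr²/2 = π × 0.43²/2 = 0.29044 m².
Resultant F = γ·h_c·A = 8.2404 × 4.7125 × 0.29044 = 11.2786 kN.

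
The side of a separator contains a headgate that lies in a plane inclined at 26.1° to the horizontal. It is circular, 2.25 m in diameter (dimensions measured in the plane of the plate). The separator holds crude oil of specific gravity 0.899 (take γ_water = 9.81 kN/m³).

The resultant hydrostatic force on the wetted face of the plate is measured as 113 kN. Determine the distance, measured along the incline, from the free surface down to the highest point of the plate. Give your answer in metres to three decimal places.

γ = 0.899 × 9.81 = 8.81919 kN/m³.
A = π(1.125)² = 3.97608 m².
From F = γ·h_c·A, the centroid depth is h_c = 113/(8.81919 × 3.97608) = 3.22251 m.
Let θ = 26.1° be the plate's angle to the horizontal; measure y along the incline from where the plane meets the free surface. Vertical depth h = y·sinθ with sinθ = 0.439939.
Along the incline, y_c = h_c/sinθ = 3.22251/0.439939 = 7.3249 m.
The centroid is at the centre, 1.125 m below the top of the plate, so the highest point sits at y_top = 7.3249 − 1.125 = 6.1999 m along the incline.

y_top ≈ 6.200 m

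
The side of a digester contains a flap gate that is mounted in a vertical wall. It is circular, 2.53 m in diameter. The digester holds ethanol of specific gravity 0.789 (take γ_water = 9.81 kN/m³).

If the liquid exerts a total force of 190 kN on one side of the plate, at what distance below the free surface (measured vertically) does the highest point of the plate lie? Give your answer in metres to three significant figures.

γ = 0.789 × 9.81 = 7.74009 kN/m³.
A = π(1.265)² = 5.02726 m².
From F = γ·h_c·A, the centroid depth is h_c = 190/(7.74009 × 5.02726) = 4.88288 m.
The centroid is at the centre, 1.265 m below the top of the plate, so the highest point sits at h_top = 4.88288 − 1.265 = 3.61788 m below the surface.

d_top ≈ 3.62 m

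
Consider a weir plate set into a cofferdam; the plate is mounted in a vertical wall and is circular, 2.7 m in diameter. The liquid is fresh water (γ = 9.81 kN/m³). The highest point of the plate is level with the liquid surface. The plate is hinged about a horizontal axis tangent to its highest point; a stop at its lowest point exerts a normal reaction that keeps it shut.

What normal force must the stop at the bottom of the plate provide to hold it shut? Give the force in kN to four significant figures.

γ = 9.81 kN/m³.
The centroid is at the centre, 1.35 m below the top of the plate, so the centroid depth is h_c = 1.35 m.
A = π(1.35)² = 5.72555 m².
Resultant F = γ·h_c·A = 9.81 × 1.35 × 5.72555 = 75.8263 kN.
I_c = πr⁴/4 = π × 1.35⁴/4 = 2.6087 m⁴.
Centre of pressure: y_p = y_c + I_c/(y_c·A) = 1.35 + 2.6087/(1.35 × 5.72555) = 1.35 + 0.3375 = 1.6875 m along the plane.
The resultant acts 1.35 + 0.3375 = 1.6875 m (along the plate) below the hinge at the top edge, so the moment about the hinge is M = F × 1.6875 = 75.8263 × 1.6875 = 127.957 kN·m.
A normal force at the bottom, 2.7 m from the hinge, must supply this moment: P = 127.957/2.7 = 47.3915 kN.

P ≈ 47.39 kN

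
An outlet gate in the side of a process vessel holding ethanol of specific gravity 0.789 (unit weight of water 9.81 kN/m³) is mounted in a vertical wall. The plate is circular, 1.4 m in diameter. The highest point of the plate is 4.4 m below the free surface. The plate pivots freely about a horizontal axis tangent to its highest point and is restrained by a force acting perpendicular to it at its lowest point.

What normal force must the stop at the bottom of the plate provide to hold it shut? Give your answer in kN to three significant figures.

γ = 0.789 × 9.81 = 7.74009 kN/m³.
The centroid is at the centre, 0.7 m below the top of the plate, so the centroid depth is h_c = 4.4 + 0.7 = 5.1 m.
A = π(0.7)² = 1.53938 m².
Resultant F = γ·h_c·A = 7.74009 × 5.1 × 1.53938 = 60.7662 kN.
I_c = πr⁴/4 = π × 0.7⁴/4 = 0.188574 m⁴.
Centre of pressure: y_p = y_c + I_c/(y_c·A) = 5.1 + 0.188574/(5.1 × 1.53938) = 5.1 + 0.0240196 = 5.12402 m along the plane.
The resultant acts 0.7 + 0.0240196 = 0.72402 m (along the plate) below the hinge at the top edge, so the moment about the hinge is M = F × 0.72402 = 60.7662 × 0.72402 = 43.9959 kN·m.
A normal force at the bottom, 1.4 m from the hinge, must supply this moment: P = 43.9959/1.4 = 31.4256 kN.

P ≈ 31.4 kN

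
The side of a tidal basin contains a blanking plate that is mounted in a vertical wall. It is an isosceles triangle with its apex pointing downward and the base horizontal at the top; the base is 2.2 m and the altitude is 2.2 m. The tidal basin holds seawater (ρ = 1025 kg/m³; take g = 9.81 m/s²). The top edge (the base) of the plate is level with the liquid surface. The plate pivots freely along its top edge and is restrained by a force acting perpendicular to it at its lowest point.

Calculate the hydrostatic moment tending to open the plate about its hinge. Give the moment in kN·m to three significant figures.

γ = ρg = 1025 × 9.81 / 1000 = 10.05525 kN/m³.
With the apex down, the centroid sits h/3 = 2.2/3 = 0.733333 m below the base (the top edge), so the centroid depth is h_c = 0.733333 m.
A = ½ × 2.2 × 2.2 = 2.42 m².
Resultant F = γ·h_c·A = 10.05525 × 0.733333 × 2.42 = 17.8447 kN.
I_c = b·h³/36 = 2.2 × 2.2³/36 = 0.650711 m⁴.
Centre of pressure: y_p = y_c + I_c/(y_c·A) = 0.733333 + 0.650711/(0.733333 × 2.42) = 0.733333 + 0.366667 = 1.1 m along the plane.
The resultant acts 0.733333 + 0.366667 = 1.1 m (along the plate) below the hinge at the top edge, so the moment about the hinge is M = F × 1.1 = 17.8447 × 1.1 = 19.6292 kN·m.

M ≈ 19.6 kN·m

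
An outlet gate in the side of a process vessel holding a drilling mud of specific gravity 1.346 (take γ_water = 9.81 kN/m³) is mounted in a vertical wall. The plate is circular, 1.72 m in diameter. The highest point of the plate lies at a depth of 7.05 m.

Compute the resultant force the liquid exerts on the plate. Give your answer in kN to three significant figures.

F ≈ 243 kN

γ = 1.346 × 9.81 = 13.20426 kN/m³.
The centroid is at the centre, 0.86 m below the top of the plate, so the centroid depth is h_c = 7.05 + 0.86 = 7.91 m.
A = π(0.86)² = 2.32352 m².
Resultant F = γ·h_c·A = 13.20426 × 7.91 × 2.32352 = 242.682 kN.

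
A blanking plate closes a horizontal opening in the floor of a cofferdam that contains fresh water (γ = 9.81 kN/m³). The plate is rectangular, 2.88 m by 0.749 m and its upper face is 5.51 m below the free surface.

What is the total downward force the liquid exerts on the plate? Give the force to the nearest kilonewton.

γ = 9.81 kN/m³.
The plate is horizontal, so pressure is uniform at p = γ·h = 9.81 × 5.51 = 54.0531 kN/m².
A = 2.88 × 0.749 = 2.15712 m².
F = p·A = 54.0531 × 2.15712 = 116.599 kN.

F ≈ 117 kN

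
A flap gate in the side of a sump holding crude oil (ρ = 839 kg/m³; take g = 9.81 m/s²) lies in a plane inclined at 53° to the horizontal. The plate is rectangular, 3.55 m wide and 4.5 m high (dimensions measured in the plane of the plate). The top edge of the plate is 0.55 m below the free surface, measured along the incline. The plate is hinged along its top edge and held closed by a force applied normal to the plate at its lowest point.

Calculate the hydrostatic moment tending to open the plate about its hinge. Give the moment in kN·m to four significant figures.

M ≈ 838.7 kN·m

γ = ρg = 839 × 9.81 / 1000 = 8.23059 kN/m³.
Let θ = 53° be the plate's angle to the horizontal; measure y along the incline from where the plane meets the free surface. Vertical depth h = y·sinθ with sinθ = 0.798636.
The centroid lies 4.5/2 = 2.25 m below the top edge, so y_c = 0.55 + 2.25 = 2.8 m and h_c = 2.8 × 0.798636 = 2.23618 m.
A = 3.55 × 4.5 = 15.975 m².
Resultant F = γ·h_c·A = 8.23059 × 2.23618 × 15.975 = 294.021 kN.
I_c = b·h³/12 = 3.55 × 4.5³/12 = 26.9578 m⁴.
Centre of pressure: y_p = y_c + I_c/(y_c·A) = 2.8 + 26.9578/(2.8 × 15.975) = 2.8 + 0.602678 = 3.40268 m along the plane.
The resultant acts 2.25 + 0.602678 = 2.85268 m (along the plate) below the hinge at the top edge, so the moment about the hinge is M = F × 2.85268 = 294.021 × 2.85268 = 838.748 kN·m.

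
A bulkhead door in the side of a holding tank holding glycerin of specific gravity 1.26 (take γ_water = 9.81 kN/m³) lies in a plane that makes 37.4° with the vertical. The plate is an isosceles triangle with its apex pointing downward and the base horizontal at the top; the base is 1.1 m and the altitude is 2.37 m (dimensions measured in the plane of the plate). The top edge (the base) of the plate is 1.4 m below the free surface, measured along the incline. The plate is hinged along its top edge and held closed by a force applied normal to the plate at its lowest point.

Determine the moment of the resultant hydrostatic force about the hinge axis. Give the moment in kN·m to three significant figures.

γ = 1.26 × 9.81 = 12.3606 kN/m³.
The plate makes 37.4° with the vertical, i.e. θ = 90° − 37.4° = 52.6° to the horizontal. Measuring y along the incline from the free-surface line, vertical depth h = y·sinθ with sinθ = 0.794415.
With the apex down, the centroid sits h/3 = 2.37/3 = 0.79 m below the base (the top edge), so y_c = 1.4 + 0.79 = 2.19 m and h_c = 2.19 × 0.794415 = 1.73977 m.
A = ½ × 1.1 × 2.37 = 1.3035 m².
Resultant F = γ·h_c·A = 12.3606 × 1.73977 × 1.3035 = 28.0312 kN.
I_c = b·h³/36 = 1.1 × 2.37³/36 = 0.406757 m⁴.
Centre of pressure: y_p = y_c + I_c/(y_c·A) = 2.19 + 0.406757/(2.19 × 1.3035) = 2.19 + 0.142489 = 2.33249 m along the plane.
The resultant acts 0.79 + 0.142489 = 0.932489 m (along the plate) below the hinge at the top edge, so the moment about the hinge is M = F × 0.932489 = 28.0312 × 0.932489 = 26.1388 kN·m.

M ≈ 26.1 kN·m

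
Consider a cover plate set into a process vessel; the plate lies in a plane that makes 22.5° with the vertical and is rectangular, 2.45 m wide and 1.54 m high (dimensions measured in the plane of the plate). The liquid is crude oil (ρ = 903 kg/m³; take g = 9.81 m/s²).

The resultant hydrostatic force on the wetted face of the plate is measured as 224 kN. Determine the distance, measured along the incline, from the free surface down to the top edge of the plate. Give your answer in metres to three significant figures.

γ = ρg = 903 × 9.81 / 1000 = 8.85843 kN/m³.
A = 2.45 × 1.54 = 3.773 m².
From F = γ·h_c·A, the centroid depth is h_c = 224/(8.85843 × 3.773) = 6.702 m.
The plate makes 22.5° with the vertical, i.e. θ = 90° − 22.5° = 67.5° to the horizontal. Measuring y along the incline from the free-surface line, vertical depth h = y·sinθ with sinθ = 0.923880.
Along the incline, y_c = h_c/sinθ = 6.702/0.923880 = 7.25419 m.
The centroid lies 1.54/2 = 0.77 m below the top edge, so the top edge sits at y_top = 7.25419 − 0.77 = 6.48419 m along the incline.

y_top ≈ 6.48 m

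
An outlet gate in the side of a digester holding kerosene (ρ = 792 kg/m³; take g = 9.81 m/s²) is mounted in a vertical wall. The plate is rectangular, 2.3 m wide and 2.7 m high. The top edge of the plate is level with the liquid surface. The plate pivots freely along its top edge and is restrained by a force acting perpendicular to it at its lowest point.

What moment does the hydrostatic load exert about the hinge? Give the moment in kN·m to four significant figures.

M ≈ 117.2 kN·m

γ = ρg = 792 × 9.81 / 1000 = 7.76952 kN/m³.
The centroid lies 2.7/2 = 1.35 m below the top edge, so the centroid depth is h_c = 1.35 m.
A = 2.3 × 2.7 = 6.21 m².
Resultant F = γ·h_c·A = 7.76952 × 1.35 × 6.21 = 65.1358 kN.
I_c = b·h³/12 = 2.3 × 2.7³/12 = 3.77258 m⁴.
Centre of pressure: y_p = y_c + I_c/(y_c·A) = 1.35 + 3.77258/(1.35 × 6.21) = 1.35 + 0.450001 = 1.8 m along the plane.
The resultant acts 1.35 + 0.450001 = 1.8 m (along the plate) below the hinge at the top edge, so the moment about the hinge is M = F × 1.8 = 65.1358 × 1.8 = 117.244 kN·m.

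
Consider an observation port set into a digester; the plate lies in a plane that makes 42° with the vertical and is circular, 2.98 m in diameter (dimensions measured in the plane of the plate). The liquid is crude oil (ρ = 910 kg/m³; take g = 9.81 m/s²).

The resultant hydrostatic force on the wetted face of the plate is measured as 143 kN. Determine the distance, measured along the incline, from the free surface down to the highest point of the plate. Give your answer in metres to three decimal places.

y_top ≈ 1.601 m

γ = ρg = 910 × 9.81 / 1000 = 8.9271 kN/m³.
A = π(1.49)² = 6.97465 m².
From F = γ·h_c·A, the centroid depth is h_c = 143/(8.9271 × 6.97465) = 2.29669 m.
The plate makes 42° with the vertical, i.e. θ = 90° − 42° = 48° to the horizontal. Measuring y along the incline from the free-surface line, vertical depth h = y·sinθ with sinθ = 0.743145.
Along the incline, y_c = h_c/sinθ = 2.29669/0.743145 = 3.0905 m.
The centroid is at the centre, 1.49 m below the top of the plate, so the highest point sits at y_top = 3.0905 − 1.49 = 1.6005 m along the incline.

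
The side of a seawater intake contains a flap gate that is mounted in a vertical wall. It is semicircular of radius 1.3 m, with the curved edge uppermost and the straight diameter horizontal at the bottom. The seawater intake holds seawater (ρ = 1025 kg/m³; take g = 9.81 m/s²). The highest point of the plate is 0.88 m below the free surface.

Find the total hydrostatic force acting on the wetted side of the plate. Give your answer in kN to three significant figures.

γ = ρg = 1025 × 9.81 / 1000 = 10.05525 kN/m³.
The centroid lies 4r/(3π) = 0.551737 m above the diameter, so r − 4r/(3π) = 1.3 − 0.551737 = 0.748263 m below the topmost point, so the centroid depth is h_c = 0.88 + 0.748263 = 1.62826 m.
A = πr²/2 = π × 1.3²/2 = 2.65465 m².
Resultant F = γ·h_c·A = 10.05525 × 1.62826 × 2.65465 = 43.4634 kN.

F ≈ 43.5 kN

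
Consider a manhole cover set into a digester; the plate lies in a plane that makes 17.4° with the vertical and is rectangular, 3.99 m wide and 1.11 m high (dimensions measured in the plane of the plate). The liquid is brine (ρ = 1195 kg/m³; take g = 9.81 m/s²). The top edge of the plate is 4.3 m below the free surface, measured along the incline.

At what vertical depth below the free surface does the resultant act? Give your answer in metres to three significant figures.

h_p = 4.65 m

γ = ρg = 1195 × 9.81 / 1000 = 11.72295 kN/m³.
The plate makes 17.4° with the vertical, i.e. θ = 90° − 17.4° = 72.6° to the horizontal. Measuring y along the incline from the free-surface line, vertical depth h = y·sinθ with sinθ = 0.954240.
The centroid lies 1.11/2 = 0.555 m below the top edge, so y_c = 4.3 + 0.555 = 4.855 m and h_c = 4.855 × 0.954240 = 4.63284 m.
A = 3.99 × 1.11 = 4.4289 m².
Resultant F = γ·h_c·A = 11.72295 × 4.63284 × 4.4289 = 240.536 kN.
I_c = b·h³/12 = 3.99 × 1.11³/12 = 0.454737 m⁴.
Centre of pressure: y_p = y_c + I_c/(y_c·A) = 4.855 + 0.454737/(4.855 × 4.4289) = 4.855 + 0.0211483 = 4.87615 m along the plane.
Vertically, h_p = y_p·sinθ = 4.87615 × 0.954240 = 4.65302 m.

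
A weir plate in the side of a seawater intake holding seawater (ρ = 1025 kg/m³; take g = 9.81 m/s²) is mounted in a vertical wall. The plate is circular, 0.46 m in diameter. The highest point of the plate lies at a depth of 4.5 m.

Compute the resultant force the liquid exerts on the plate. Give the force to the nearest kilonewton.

F ≈ 8 kN

γ = ρg = 1025 × 9.81 / 1000 = 10.05525 kN/m³.
The centroid is at the centre, 0.23 m below the top of the plate, so the centroid depth is h_c = 4.5 + 0.23 = 4.73 m.
A = π(0.23)² = 0.16619 m².
Resultant F = γ·h_c·A = 10.05525 × 4.73 × 0.16619 = 7.90422 kN.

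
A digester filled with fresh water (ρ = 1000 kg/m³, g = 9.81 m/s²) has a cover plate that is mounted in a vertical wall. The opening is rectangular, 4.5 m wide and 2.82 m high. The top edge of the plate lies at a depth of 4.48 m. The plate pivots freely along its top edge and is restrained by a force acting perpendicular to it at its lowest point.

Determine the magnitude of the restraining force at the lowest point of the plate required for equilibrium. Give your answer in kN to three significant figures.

P ≈ 396 kN

γ = ρg = 1000 × 9.81 = 9810 N/m³ = 9.81 kN/m³.
The centroid lies 2.82/2 = 1.41 m below the top edge, so the centroid depth is h_c = 4.48 + 1.41 = 5.89 m.
A = 4.5 × 2.82 = 12.69 m².
Resultant F = γ·h_c·A = 9.81 × 5.89 × 12.69 = 733.24 kN.
I_c = b·h³/12 = 4.5 × 2.82³/12 = 8.40966 m⁴.
Centre of pressure: y_p = y_c + I_c/(y_c·A) = 5.89 + 8.40966/(5.89 × 12.69) = 5.89 + 0.112513 = 6.00251 m along the plane.
The resultant acts 1.41 + 0.112513 = 1.52251 m (along the plate) below the hinge at the top edge, so the moment about the hinge is M = F × 1.52251 = 733.24 × 1.52251 = 1116.37 kN·m.
A normal force at the bottom, 2.82 m from the hinge, must supply this moment: P = 1116.37/2.82 = 395.876 kN.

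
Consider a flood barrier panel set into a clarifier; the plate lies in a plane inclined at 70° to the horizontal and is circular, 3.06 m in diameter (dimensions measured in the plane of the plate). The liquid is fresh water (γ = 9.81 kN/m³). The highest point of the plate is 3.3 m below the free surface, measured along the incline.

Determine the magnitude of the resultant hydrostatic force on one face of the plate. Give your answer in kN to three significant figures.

F ≈ 327 kN

γ = 9.81 kN/m³.
Let θ = 70° be the plate's angle to the horizontal; measure y along the incline from where the plane meets the free surface. Vertical depth h = y·sinθ with sinθ = 0.939693.
The centroid is at the centre, 1.53 m below the top of the plate, so y_c = 3.3 + 1.53 = 4.83 m and h_c = 4.83 × 0.939693 = 4.53872 m.
A = π(1.53)² = 7.35415 m².
Resultant F = γ·h_c·A = 9.81 × 4.53872 × 7.35415 = 327.442 kN.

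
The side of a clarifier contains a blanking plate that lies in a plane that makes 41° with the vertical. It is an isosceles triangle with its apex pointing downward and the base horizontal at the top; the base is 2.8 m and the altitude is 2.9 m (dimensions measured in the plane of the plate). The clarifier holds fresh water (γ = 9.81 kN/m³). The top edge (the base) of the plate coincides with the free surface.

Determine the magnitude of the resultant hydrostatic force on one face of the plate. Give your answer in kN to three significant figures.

γ = 9.81 kN/m³.
The plate makes 41° with the vertical, i.e. θ = 90° − 41° = 49° to the horizontal. Measuring y along the incline from the free-surface line, vertical depth h = y·sinθ with sinθ = 0.754710.
With the apex down, the centroid sits h/3 = 2.9/3 = 0.966667 m below the base (the top edge), so y_c = 0.966667 m and h_c = 0.966667 × 0.754710 = 0.729553 m.
A = ½ × 2.8 × 2.9 = 4.06 m².
Resultant F = γ·h_c·A = 9.81 × 0.729553 × 4.06 = 29.0571 kN.

F ≈ 29.1 kN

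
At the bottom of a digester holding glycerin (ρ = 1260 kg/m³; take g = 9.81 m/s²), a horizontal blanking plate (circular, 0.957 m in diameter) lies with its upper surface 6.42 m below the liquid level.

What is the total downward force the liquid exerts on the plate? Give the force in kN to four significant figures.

F ≈ 57.08 kN

γ = ρg = 1260 × 9.81 / 1000 = 12.3606 kN/m³.
The plate is horizontal, so pressure is uniform at p = γ·h = 12.3606 × 6.42 = 79.3551 kN/m².
A = π(0.4785)² = 0.719306 m².
F = p·A = 79.3551 × 0.719306 = 57.0806 kN.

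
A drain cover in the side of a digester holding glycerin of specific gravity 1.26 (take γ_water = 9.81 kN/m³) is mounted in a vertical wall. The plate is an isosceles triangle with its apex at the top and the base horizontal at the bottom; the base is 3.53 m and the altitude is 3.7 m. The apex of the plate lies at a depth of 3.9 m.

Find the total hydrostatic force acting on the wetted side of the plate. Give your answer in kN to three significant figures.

γ = 1.26 × 9.81 = 12.3606 kN/m³.
With the apex up, the centroid sits 2h/3 = 2 × 3.7/3 = 2.46667 m below the apex, so the centroid depth is h_c = 3.9 + 2.46667 = 6.36667 m.
A = ½ × 3.53 × 3.7 = 6.5305 m².
Resultant F = γ·h_c·A = 12.3606 × 6.36667 × 6.5305 = 513.923 kN.

F ≈ 514 kN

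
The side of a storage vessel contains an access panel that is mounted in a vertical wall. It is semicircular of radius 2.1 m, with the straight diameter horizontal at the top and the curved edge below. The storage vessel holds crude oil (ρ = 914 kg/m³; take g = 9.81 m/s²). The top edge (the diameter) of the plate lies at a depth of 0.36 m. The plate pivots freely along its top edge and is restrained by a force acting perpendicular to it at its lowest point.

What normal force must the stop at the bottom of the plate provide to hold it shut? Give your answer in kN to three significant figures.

γ = ρg = 914 × 9.81 / 1000 = 8.96634 kN/m³.
The centroid of a semicircle lies 4r/(3π) = 0.891268 m from the diameter, here below the top edge, so the centroid depth is h_c = 0.36 + 0.891268 = 1.25127 m.
A = πr²/2 = π × 2.1²/2 = 6.92721 m².
Resultant F = γ·h_c·A = 8.96634 × 1.25127 × 6.92721 = 77.7185 kN.
I_c = (π/8 − 8/(9π))·r⁴ = 0.109757 × 2.1⁴ = 2.13457 m⁴.
Centre of pressure: y_p = y_c + I_c/(y_c·A) = 1.25127 + 2.13457/(1.25127 × 6.92721) = 1.25127 + 0.246264 = 1.49753 m along the plane.
The resultant acts 0.891268 + 0.246264 = 1.13753 m (along the plate) below the hinge at the top edge, so the moment about the hinge is M = F × 1.13753 = 77.7185 × 1.13753 = 88.4071 kN·m.
A normal force at the bottom, 2.1 m from the hinge, must supply this moment: P = 88.4071/2.1 = 42.0986 kN.

P ≈ 42.1 kN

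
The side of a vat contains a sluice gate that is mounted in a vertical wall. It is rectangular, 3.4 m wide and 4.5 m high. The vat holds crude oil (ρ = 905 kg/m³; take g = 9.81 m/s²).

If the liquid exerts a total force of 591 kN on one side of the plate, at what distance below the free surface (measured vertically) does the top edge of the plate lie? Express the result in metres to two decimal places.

γ = ρg = 905 × 9.81 / 1000 = 8.87805 kN/m³.
A = 3.4 × 4.5 = 15.3 m².
From F = γ·h_c·A, the centroid depth is h_c = 591/(8.87805 × 15.3) = 4.35089 m.
The centroid lies 4.5/2 = 2.25 m below the top edge, so the top edge sits at h_top = 4.35089 − 2.25 = 2.10089 m below the surface.

d_top ≈ 2.10 m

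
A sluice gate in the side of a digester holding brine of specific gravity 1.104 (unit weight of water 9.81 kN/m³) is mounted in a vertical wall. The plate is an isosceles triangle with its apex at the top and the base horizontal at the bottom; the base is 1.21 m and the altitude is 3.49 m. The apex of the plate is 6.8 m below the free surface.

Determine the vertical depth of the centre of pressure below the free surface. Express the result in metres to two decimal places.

γ = 1.104 × 9.81 = 10.83024 kN/m³.
With the apex up, the centroid sits 2h/3 = 2 × 3.49/3 = 2.32667 m below the apex, so the centroid depth is h_c = 6.8 + 2.32667 = 9.12667 m.
A = ½ × 1.21 × 3.49 = 2.11145 m².
Resultant F = γ·h_c·A = 10.83024 × 9.12667 × 2.11145 = 208.704 kN.
I_c = b·h³/36 = 1.21 × 3.49³/36 = 1.42876 m⁴.
Centre of pressure: y_p = y_c + I_c/(y_c·A) = 9.12667 + 1.42876/(9.12667 × 2.11145) = 9.12667 + 0.0741423 = 9.20081 m along the plane.

h_p = 9.20 m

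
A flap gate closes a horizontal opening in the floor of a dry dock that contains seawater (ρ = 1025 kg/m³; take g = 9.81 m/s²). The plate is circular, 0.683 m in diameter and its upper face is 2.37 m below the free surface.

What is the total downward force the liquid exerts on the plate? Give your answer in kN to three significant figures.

γ = ρg = 1025 × 9.81 / 1000 = 10.05525 kN/m³.
The plate is horizontal, so pressure is uniform at p = γ·h = 10.05525 × 2.37 = 23.8309 kN/m².
A = π(0.3415)² = 0.36638 m².
F = p·A = 23.8309 × 0.36638 = 8.73117 kN.

F ≈ 8.73 kN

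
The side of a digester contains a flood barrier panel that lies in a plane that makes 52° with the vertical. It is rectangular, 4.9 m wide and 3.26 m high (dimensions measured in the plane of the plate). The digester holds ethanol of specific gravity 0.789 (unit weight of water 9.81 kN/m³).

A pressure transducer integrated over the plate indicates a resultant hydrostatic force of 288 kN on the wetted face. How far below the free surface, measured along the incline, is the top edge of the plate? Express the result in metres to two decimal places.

γ = 0.789 × 9.81 = 7.74009 kN/m³.
A = 4.9 × 3.26 = 15.974 m².
From F = γ·h_c·A, the centroid depth is h_c = 288/(7.74009 × 15.974) = 2.32934 m.
The plate makes 52° with the vertical, i.e. θ = 90° − 52° = 38° to the horizontal. Measuring y along the incline from the free-surface line, vertical depth h = y·sinθ with sinθ = 0.615661.
Along the incline, y_c = h_c/sinθ = 2.32934/0.615661 = 3.78348 m.
The centroid lies 3.26/2 = 1.63 m below the top edge, so the top edge sits at y_top = 3.78348 − 1.63 = 2.15348 m along the incline.

y_top ≈ 2.15 m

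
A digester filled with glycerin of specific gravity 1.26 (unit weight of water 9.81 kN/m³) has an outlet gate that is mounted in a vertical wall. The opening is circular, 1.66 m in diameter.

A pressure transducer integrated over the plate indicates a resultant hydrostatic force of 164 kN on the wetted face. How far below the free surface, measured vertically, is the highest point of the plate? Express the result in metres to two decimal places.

d_top ≈ 5.30 m

γ = 1.26 × 9.81 = 12.3606 kN/m³.
A = π(0.83)² = 2.16424 m².
From F = γ·h_c·A, the centroid depth is h_c = 164/(12.3606 × 2.16424) = 6.13054 m.
The centroid is at the centre, 0.83 m below the top of the plate, so the highest point sits at h_top = 6.13054 − 0.83 = 5.30054 m below the surface.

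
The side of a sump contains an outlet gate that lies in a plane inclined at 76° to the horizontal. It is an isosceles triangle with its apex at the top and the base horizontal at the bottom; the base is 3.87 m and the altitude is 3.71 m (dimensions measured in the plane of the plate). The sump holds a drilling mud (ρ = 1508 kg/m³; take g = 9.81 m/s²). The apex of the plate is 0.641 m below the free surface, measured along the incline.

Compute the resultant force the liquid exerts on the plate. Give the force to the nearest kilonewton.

γ = ρg = 1508 × 9.81 / 1000 = 14.79348 kN/m³.
Let θ = 76° be the plate's angle to the horizontal; measure y along the incline from where the plane meets the free surface. Vertical depth h = y·sinθ with sinθ = 0.970296.
With the apex up, the centroid sits 2h/3 = 2 × 3.71/3 = 2.47333 m below the apex, so y_c = 0.641 + 2.47333 = 3.11433 m and h_c = 3.11433 × 0.970296 = 3.02182 m.
A = ½ × 3.87 × 3.71 = 7.17885 m².
Resultant F = γ·h_c·A = 14.79348 × 3.02182 × 7.17885 = 320.918 kN.

F ≈ 321 kN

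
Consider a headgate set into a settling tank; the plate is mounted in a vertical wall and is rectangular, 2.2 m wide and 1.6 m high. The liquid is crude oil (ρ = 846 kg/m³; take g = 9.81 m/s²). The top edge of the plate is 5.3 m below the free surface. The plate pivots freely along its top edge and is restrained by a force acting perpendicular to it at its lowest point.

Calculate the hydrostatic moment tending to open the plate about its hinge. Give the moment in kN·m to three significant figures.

M ≈ 149 kN·m

γ = ρg = 846 × 9.81 / 1000 = 8.29926 kN/m³.
The centroid lies 1.6/2 = 0.8 m below the top edge, so the centroid depth is h_c = 5.3 + 0.8 = 6.1 m.
A = 2.2 × 1.6 = 3.52 m².
Resultant F = γ·h_c·A = 8.29926 × 6.1 × 3.52 = 178.202 kN.
I_c = b·h³/12 = 2.2 × 1.6³/12 = 0.750933 m⁴.
Centre of pressure: y_p = y_c + I_c/(y_c·A) = 6.1 + 0.750933/(6.1 × 3.52) = 6.1 + 0.0349727 = 6.13497 m along the plane.
The resultant acts 0.8 + 0.0349727 = 0.834973 m (along the plate) below the hinge at the top edge, so the moment about the hinge is M = F × 0.834973 = 178.202 × 0.834973 = 148.794 kN·m.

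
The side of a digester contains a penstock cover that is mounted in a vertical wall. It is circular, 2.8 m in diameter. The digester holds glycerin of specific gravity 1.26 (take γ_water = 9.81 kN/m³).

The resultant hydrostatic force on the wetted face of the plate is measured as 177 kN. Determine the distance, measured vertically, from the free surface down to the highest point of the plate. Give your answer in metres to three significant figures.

γ = 1.26 × 9.81 = 12.3606 kN/m³.
A = π(1.4)² = 6.15752 m².
From F = γ·h_c·A, the centroid depth is h_c = 177/(12.3606 × 6.15752) = 2.32556 m.
The centroid is at the centre, 1.4 m below the top of the plate, so the highest point sits at h_top = 2.32556 − 1.4 = 0.92556 m below the surface.

d_top ≈ 0.926 m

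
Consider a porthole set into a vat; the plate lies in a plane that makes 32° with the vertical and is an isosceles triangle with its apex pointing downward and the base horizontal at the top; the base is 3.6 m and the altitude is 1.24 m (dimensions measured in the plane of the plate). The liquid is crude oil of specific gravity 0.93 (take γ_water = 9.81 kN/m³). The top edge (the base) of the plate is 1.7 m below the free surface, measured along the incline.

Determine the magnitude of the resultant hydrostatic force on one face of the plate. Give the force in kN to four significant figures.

F ≈ 36.50 kN

γ = 0.93 × 9.81 = 9.1233 kN/m³.
The plate makes 32° with the vertical, i.e. θ = 90° − 32° = 58° to the horizontal. Measuring y along the incline from the free-surface line, vertical depth h = y·sinθ with sinθ = 0.848048.
With the apex down, the centroid sits h/3 = 1.24/3 = 0.413333 m below the base (the top edge), so y_c = 1.7 + 0.413333 = 2.11333 m and h_c = 2.11333 × 0.848048 = 1.79221 m.
A = ½ × 3.6 × 1.24 = 2.232 m².
Resultant F = γ·h_c·A = 9.1233 × 1.79221 × 2.232 = 36.4951 kN.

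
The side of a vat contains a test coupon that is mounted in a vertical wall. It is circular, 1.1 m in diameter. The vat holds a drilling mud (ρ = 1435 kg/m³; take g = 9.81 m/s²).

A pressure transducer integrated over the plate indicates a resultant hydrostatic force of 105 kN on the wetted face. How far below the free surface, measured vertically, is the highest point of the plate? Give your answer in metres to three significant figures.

γ = ρg = 1435 × 9.81 / 1000 = 14.07735 kN/m³.
A = π(0.55)² = 0.950332 m².
From F = γ·h_c·A, the centroid depth is h_c = 105/(14.07735 × 0.950332) = 7.84862 m.
The centroid is at the centre, 0.55 m below the top of the plate, so the highest point sits at h_top = 7.84862 − 0.55 = 7.29862 m below the surface.

d_top ≈ 7.30 m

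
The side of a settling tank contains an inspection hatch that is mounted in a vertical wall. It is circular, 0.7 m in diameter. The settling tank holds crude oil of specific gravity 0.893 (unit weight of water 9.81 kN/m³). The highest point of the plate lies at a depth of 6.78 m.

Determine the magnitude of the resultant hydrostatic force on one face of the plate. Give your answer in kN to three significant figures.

F ≈ 24.0 kN

γ = 0.893 × 9.81 = 8.76033 kN/m³.
The centroid is at the centre, 0.35 m below the top of the plate, so the centroid depth is h_c = 6.78 + 0.35 = 7.13 m.
A = π(0.35)² = 0.384845 m².
Resultant F = γ·h_c·A = 8.76033 × 7.13 × 0.384845 = 24.0379 kN.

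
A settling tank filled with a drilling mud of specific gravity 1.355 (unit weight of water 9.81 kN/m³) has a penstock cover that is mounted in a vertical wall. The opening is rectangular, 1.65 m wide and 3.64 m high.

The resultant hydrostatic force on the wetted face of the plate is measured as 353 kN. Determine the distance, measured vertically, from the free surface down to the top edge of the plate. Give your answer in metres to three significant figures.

d_top ≈ 2.60 m

γ = 1.355 × 9.81 = 13.29255 kN/m³.
A = 1.65 × 3.64 = 6.006 m².
From F = γ·h_c·A, the centroid depth is h_c = 353/(13.29255 × 6.006) = 4.42162 m.
The centroid lies 3.64/2 = 1.82 m below the top edge, so the top edge sits at h_top = 4.42162 − 1.82 = 2.60162 m below the surface.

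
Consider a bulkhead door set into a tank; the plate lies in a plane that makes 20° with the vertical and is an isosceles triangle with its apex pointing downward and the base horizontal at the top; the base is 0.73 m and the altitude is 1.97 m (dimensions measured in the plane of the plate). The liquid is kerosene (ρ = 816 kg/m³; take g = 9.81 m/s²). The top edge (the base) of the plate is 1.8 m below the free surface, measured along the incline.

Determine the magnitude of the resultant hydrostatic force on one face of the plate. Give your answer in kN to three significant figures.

γ = ρg = 816 × 9.81 / 1000 = 8.00496 kN/m³.
The plate makes 20° with the vertical, i.e. θ = 90° − 20° = 70° to the horizontal. Measuring y along the incline from the free-surface line, vertical depth h = y·sinθ with sinθ = 0.939693.
With the apex down, the centroid sits h/3 = 1.97/3 = 0.656667 m below the base (the top edge), so y_c = 1.8 + 0.656667 = 2.45667 m and h_c = 2.45667 × 0.939693 = 2.30852 m.
A = ½ × 0.73 × 1.97 = 0.71905 m².
Resultant F = γ·h_c·A = 8.00496 × 2.30852 × 0.71905 = 13.2878 kN.

F ≈ 13.3 kN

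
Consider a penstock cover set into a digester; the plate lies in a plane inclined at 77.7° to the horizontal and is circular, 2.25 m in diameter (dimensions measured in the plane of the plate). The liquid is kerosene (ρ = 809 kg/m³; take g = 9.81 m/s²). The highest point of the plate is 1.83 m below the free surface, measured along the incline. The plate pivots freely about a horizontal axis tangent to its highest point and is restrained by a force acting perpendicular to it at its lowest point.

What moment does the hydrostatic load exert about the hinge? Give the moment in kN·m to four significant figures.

γ = ρg = 809 × 9.81 / 1000 = 7.93629 kN/m³.
Let θ = 77.7° be the plate's angle to the horizontal; measure y along the incline from where the plane meets the free surface. Vertical depth h = y·sinθ with sinθ = 0.977046.
The centroid is at the centre, 1.125 m below the top of the plate, so y_c = 1.83 + 1.125 = 2.955 m and h_c = 2.955 × 0.977046 = 2.88717 m.
A = π(1.125)² = 3.97608 m².
Resultant F = γ·h_c·A = 7.93629 × 2.88717 × 3.97608 = 91.1056 kN.
I_c = πr⁴/4 = π × 1.125⁴/4 = 1.25806 m⁴.
Centre of pressure: y_p = y_c + I_c/(y_c·A) = 2.955 + 1.25806/(2.955 × 3.97608) = 2.955 + 0.107075 = 3.06208 m along the plane.
The resultant acts 1.125 + 0.107075 = 1.23208 m (along the plate) below the hinge at the top edge, so the moment about the hinge is M = F × 1.23208 = 91.1056 × 1.23208 = 112.249 kN·m.

M ≈ 112.2 kN·m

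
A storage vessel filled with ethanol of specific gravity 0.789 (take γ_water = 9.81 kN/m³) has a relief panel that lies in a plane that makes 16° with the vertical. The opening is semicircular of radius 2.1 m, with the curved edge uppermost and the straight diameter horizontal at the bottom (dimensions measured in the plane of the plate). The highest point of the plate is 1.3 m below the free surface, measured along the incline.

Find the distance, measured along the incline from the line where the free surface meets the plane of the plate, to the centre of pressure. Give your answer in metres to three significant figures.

γ = 0.789 × 9.81 = 7.74009 kN/m³.
The plate makes 16° with the vertical, i.e. θ = 90° − 16° = 74° to the horizontal. Measuring y along the incline from the free-surface line, vertical depth h = y·sinθ with sinθ = 0.961262.
The centroid lies 4r/(3π) = 0.891268 m above the diameter, so r − 4r/(3π) = 2.1 − 0.891268 = 1.20873 m below the topmost point, so y_c = 1.3 + 1.20873 = 2.50873 m and h_c = 2.50873 × 0.961262 = 2.41155 m.
A = πr²/2 = π × 2.1²/2 = 6.92721 m².
Resultant F = γ·h_c·A = 7.74009 × 2.41155 × 6.92721 = 129.301 kN.
I_c = (π/8 − 8/(9π))·r⁴ = 0.109757 × 2.1⁴ = 2.13457 m⁴.
Centre of pressure: y_p = y_c + I_c/(y_c·A) = 2.50873 + 2.13457/(2.50873 × 6.92721) = 2.50873 + 0.122828 = 2.63156 m along the plane.

y_p = 2.63 m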